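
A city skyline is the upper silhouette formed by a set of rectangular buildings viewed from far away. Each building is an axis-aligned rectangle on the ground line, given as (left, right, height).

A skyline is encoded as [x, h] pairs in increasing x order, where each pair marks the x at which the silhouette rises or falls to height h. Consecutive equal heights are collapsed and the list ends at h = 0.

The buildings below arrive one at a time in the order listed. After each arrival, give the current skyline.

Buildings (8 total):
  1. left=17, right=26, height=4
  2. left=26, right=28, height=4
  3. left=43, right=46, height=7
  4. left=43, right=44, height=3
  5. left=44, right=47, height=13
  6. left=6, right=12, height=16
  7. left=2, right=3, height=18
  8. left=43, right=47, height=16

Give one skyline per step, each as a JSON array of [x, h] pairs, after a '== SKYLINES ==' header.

== SKYLINES ==
[[17,4],[26,0]]
[[17,4],[28,0]]
[[17,4],[28,0],[43,7],[46,0]]
[[17,4],[28,0],[43,7],[46,0]]
[[17,4],[28,0],[43,7],[44,13],[47,0]]
[[6,16],[12,0],[17,4],[28,0],[43,7],[44,13],[47,0]]
[[2,18],[3,0],[6,16],[12,0],[17,4],[28,0],[43,7],[44,13],[47,0]]
[[2,18],[3,0],[6,16],[12,0],[17,4],[28,0],[43,16],[47,0]]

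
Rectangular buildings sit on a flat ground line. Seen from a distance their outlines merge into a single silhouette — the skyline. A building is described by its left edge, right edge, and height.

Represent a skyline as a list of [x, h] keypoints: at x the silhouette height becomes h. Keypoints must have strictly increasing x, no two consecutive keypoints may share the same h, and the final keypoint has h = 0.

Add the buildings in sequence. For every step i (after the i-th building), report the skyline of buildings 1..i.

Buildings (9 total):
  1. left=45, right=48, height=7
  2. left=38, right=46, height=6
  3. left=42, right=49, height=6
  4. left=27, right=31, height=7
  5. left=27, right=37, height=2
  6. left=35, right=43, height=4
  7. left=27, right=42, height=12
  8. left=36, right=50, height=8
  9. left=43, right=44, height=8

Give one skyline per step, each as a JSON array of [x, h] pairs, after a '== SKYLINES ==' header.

== SKYLINES ==
[[45,7],[48,0]]
[[38,6],[45,7],[48,0]]
[[38,6],[45,7],[48,6],[49,0]]
[[27,7],[31,0],[38,6],[45,7],[48,6],[49,0]]
[[27,7],[31,2],[37,0],[38,6],[45,7],[48,6],[49,0]]
[[27,7],[31,2],[35,4],[38,6],[45,7],[48,6],[49,0]]
[[27,12],[42,6],[45,7],[48,6],[49,0]]
[[27,12],[42,8],[50,0]]
[[27,12],[42,8],[50,0]]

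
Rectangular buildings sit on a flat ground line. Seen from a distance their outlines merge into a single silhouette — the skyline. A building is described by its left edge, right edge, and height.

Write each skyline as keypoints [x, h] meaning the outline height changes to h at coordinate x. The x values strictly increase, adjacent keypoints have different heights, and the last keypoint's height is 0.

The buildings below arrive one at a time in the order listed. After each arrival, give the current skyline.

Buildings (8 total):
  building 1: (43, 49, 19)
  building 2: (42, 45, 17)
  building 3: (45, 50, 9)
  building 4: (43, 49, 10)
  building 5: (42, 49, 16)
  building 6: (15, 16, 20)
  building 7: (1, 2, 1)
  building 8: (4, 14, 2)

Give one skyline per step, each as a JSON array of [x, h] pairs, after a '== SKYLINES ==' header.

== SKYLINES ==
[[43,19],[49,0]]
[[42,17],[43,19],[49,0]]
[[42,17],[43,19],[49,9],[50,0]]
[[42,17],[43,19],[49,9],[50,0]]
[[42,17],[43,19],[49,9],[50,0]]
[[15,20],[16,0],[42,17],[43,19],[49,9],[50,0]]
[[1,1],[2,0],[15,20],[16,0],[42,17],[43,19],[49,9],[50,0]]
[[1,1],[2,0],[4,2],[14,0],[15,20],[16,0],[42,17],[43,19],[49,9],[50,0]]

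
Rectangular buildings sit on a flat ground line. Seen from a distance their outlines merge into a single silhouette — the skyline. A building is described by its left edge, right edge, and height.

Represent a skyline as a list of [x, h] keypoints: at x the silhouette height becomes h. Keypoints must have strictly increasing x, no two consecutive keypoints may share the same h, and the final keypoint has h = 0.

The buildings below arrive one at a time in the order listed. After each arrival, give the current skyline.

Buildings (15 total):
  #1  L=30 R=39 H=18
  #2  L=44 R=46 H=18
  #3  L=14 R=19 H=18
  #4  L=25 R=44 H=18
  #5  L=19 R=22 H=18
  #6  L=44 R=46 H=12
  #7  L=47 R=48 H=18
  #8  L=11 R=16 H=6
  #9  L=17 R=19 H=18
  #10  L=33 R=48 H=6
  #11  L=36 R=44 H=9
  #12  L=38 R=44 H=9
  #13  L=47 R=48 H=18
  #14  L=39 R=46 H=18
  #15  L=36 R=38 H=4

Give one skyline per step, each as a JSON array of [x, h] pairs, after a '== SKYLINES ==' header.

== SKYLINES ==
[[30,18],[39,0]]
[[30,18],[39,0],[44,18],[46,0]]
[[14,18],[19,0],[30,18],[39,0],[44,18],[46,0]]
[[14,18],[19,0],[25,18],[46,0]]
[[14,18],[22,0],[25,18],[46,0]]
[[14,18],[22,0],[25,18],[46,0]]
[[14,18],[22,0],[25,18],[46,0],[47,18],[48,0]]
[[11,6],[14,18],[22,0],[25,18],[46,0],[47,18],[48,0]]
[[11,6],[14,18],[22,0],[25,18],[46,0],[47,18],[48,0]]
[[11,6],[14,18],[22,0],[25,18],[46,6],[47,18],[48,0]]
[[11,6],[14,18],[22,0],[25,18],[46,6],[47,18],[48,0]]
[[11,6],[14,18],[22,0],[25,18],[46,6],[47,18],[48,0]]
[[11,6],[14,18],[22,0],[25,18],[46,6],[47,18],[48,0]]
[[11,6],[14,18],[22,0],[25,18],[46,6],[47,18],[48,0]]
[[11,6],[14,18],[22,0],[25,18],[46,6],[47,18],[48,0]]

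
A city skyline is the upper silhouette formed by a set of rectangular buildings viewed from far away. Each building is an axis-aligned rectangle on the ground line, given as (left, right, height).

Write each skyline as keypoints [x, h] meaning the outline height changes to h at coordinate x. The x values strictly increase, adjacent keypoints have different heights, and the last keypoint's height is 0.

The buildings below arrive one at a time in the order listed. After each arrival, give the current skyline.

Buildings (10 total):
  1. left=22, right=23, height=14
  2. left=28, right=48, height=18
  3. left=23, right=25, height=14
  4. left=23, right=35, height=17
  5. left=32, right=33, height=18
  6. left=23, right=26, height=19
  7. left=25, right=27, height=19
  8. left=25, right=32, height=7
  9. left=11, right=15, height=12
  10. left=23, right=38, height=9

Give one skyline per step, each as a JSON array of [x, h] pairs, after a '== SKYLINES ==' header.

== SKYLINES ==
[[22,14],[23,0]]
[[22,14],[23,0],[28,18],[48,0]]
[[22,14],[25,0],[28,18],[48,0]]
[[22,14],[23,17],[28,18],[48,0]]
[[22,14],[23,17],[28,18],[48,0]]
[[22,14],[23,19],[26,17],[28,18],[48,0]]
[[22,14],[23,19],[27,17],[28,18],[48,0]]
[[22,14],[23,19],[27,17],[28,18],[48,0]]
[[11,12],[15,0],[22,14],[23,19],[27,17],[28,18],[48,0]]
[[11,12],[15,0],[22,14],[23,19],[27,17],[28,18],[48,0]]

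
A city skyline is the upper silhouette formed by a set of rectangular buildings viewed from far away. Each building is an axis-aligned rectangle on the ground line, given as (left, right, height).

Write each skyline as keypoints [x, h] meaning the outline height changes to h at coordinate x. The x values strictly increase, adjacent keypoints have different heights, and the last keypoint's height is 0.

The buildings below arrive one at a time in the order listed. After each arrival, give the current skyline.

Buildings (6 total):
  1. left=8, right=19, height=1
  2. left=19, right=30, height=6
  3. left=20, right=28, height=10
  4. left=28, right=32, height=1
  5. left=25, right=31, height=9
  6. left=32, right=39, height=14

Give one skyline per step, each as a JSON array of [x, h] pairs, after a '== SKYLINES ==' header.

== SKYLINES ==
[[8,1],[19,0]]
[[8,1],[19,6],[30,0]]
[[8,1],[19,6],[20,10],[28,6],[30,0]]
[[8,1],[19,6],[20,10],[28,6],[30,1],[32,0]]
[[8,1],[19,6],[20,10],[28,9],[31,1],[32,0]]
[[8,1],[19,6],[20,10],[28,9],[31,1],[32,14],[39,0]]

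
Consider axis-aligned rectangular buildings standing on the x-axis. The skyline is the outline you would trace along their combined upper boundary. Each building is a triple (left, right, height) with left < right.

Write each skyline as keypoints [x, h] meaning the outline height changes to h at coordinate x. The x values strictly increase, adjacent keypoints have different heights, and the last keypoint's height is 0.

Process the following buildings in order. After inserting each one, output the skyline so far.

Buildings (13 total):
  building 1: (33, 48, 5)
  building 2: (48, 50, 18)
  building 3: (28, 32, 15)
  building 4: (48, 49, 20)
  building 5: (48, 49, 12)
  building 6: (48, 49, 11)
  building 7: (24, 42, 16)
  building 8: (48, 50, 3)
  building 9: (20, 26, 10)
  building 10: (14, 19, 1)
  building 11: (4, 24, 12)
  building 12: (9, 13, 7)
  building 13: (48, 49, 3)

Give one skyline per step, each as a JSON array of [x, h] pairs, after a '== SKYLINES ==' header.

== SKYLINES ==
[[33,5],[48,0]]
[[33,5],[48,18],[50,0]]
[[28,15],[32,0],[33,5],[48,18],[50,0]]
[[28,15],[32,0],[33,5],[48,20],[49,18],[50,0]]
[[28,15],[32,0],[33,5],[48,20],[49,18],[50,0]]
[[28,15],[32,0],[33,5],[48,20],[49,18],[50,0]]
[[24,16],[42,5],[48,20],[49,18],[50,0]]
[[24,16],[42,5],[48,20],[49,18],[50,0]]
[[20,10],[24,16],[42,5],[48,20],[49,18],[50,0]]
[[14,1],[19,0],[20,10],[24,16],[42,5],[48,20],[49,18],[50,0]]
[[4,12],[24,16],[42,5],[48,20],[49,18],[50,0]]
[[4,12],[24,16],[42,5],[48,20],[49,18],[50,0]]
[[4,12],[24,16],[42,5],[48,20],[49,18],[50,0]]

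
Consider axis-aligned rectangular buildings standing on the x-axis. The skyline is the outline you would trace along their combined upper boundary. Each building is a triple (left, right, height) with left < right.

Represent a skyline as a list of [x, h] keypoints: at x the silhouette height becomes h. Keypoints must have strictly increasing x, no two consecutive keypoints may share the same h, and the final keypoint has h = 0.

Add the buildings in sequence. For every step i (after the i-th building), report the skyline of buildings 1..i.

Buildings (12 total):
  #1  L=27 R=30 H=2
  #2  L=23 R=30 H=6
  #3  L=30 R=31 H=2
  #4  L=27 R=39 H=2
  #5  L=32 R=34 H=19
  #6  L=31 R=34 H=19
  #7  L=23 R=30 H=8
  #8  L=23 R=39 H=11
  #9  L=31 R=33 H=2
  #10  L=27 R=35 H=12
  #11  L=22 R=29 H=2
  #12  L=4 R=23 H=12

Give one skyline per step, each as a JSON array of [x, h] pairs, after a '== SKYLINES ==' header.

== SKYLINES ==
[[27,2],[30,0]]
[[23,6],[30,0]]
[[23,6],[30,2],[31,0]]
[[23,6],[30,2],[39,0]]
[[23,6],[30,2],[32,19],[34,2],[39,0]]
[[23,6],[30,2],[31,19],[34,2],[39,0]]
[[23,8],[30,2],[31,19],[34,2],[39,0]]
[[23,11],[31,19],[34,11],[39,0]]
[[23,11],[31,19],[34,11],[39,0]]
[[23,11],[27,12],[31,19],[34,12],[35,11],[39,0]]
[[22,2],[23,11],[27,12],[31,19],[34,12],[35,11],[39,0]]
[[4,12],[23,11],[27,12],[31,19],[34,12],[35,11],[39,0]]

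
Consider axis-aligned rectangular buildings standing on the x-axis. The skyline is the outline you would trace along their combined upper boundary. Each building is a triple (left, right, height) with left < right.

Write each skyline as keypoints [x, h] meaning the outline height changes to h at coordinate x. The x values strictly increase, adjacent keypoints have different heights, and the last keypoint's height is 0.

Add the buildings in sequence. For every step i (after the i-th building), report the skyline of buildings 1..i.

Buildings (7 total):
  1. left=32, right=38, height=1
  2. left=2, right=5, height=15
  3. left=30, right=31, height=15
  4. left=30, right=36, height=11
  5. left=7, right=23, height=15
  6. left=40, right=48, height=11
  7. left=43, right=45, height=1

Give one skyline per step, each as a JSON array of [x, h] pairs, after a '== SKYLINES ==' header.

== SKYLINES ==
[[32,1],[38,0]]
[[2,15],[5,0],[32,1],[38,0]]
[[2,15],[5,0],[30,15],[31,0],[32,1],[38,0]]
[[2,15],[5,0],[30,15],[31,11],[36,1],[38,0]]
[[2,15],[5,0],[7,15],[23,0],[30,15],[31,11],[36,1],[38,0]]
[[2,15],[5,0],[7,15],[23,0],[30,15],[31,11],[36,1],[38,0],[40,11],[48,0]]
[[2,15],[5,0],[7,15],[23,0],[30,15],[31,11],[36,1],[38,0],[40,11],[48,0]]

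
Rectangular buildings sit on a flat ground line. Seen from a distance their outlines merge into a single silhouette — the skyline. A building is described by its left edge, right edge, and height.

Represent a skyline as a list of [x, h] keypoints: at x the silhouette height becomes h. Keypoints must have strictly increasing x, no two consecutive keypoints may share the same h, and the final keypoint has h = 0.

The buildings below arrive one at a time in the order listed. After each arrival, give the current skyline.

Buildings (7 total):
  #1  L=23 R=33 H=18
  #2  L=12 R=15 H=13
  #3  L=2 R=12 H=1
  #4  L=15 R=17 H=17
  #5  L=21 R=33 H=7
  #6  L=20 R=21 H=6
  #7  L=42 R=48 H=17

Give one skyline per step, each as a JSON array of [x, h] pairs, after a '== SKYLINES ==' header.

== SKYLINES ==
[[23,18],[33,0]]
[[12,13],[15,0],[23,18],[33,0]]
[[2,1],[12,13],[15,0],[23,18],[33,0]]
[[2,1],[12,13],[15,17],[17,0],[23,18],[33,0]]
[[2,1],[12,13],[15,17],[17,0],[21,7],[23,18],[33,0]]
[[2,1],[12,13],[15,17],[17,0],[20,6],[21,7],[23,18],[33,0]]
[[2,1],[12,13],[15,17],[17,0],[20,6],[21,7],[23,18],[33,0],[42,17],[48,0]]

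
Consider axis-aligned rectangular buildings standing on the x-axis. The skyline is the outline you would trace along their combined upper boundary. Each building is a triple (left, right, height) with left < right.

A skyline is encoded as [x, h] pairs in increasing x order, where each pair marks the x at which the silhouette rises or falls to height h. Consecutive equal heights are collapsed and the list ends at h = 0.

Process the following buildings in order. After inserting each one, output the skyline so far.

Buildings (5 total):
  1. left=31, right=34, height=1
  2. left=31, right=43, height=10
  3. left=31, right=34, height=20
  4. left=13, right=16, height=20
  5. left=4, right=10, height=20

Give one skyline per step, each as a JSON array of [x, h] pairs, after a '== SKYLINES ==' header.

== SKYLINES ==
[[31,1],[34,0]]
[[31,10],[43,0]]
[[31,20],[34,10],[43,0]]
[[13,20],[16,0],[31,20],[34,10],[43,0]]
[[4,20],[10,0],[13,20],[16,0],[31,20],[34,10],[43,0]]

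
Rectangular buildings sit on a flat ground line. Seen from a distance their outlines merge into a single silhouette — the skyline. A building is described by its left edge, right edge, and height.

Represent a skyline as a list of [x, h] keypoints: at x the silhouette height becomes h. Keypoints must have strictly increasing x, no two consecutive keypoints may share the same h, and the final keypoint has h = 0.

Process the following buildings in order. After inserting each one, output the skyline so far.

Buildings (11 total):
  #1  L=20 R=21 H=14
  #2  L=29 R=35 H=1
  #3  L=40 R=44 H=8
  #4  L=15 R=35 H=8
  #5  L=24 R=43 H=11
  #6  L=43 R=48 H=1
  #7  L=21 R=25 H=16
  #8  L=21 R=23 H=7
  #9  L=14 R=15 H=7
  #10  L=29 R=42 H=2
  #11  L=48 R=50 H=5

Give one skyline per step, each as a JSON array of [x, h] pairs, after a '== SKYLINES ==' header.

== SKYLINES ==
[[20,14],[21,0]]
[[20,14],[21,0],[29,1],[35,0]]
[[20,14],[21,0],[29,1],[35,0],[40,8],[44,0]]
[[15,8],[20,14],[21,8],[35,0],[40,8],[44,0]]
[[15,8],[20,14],[21,8],[24,11],[43,8],[44,0]]
[[15,8],[20,14],[21,8],[24,11],[43,8],[44,1],[48,0]]
[[15,8],[20,14],[21,16],[25,11],[43,8],[44,1],[48,0]]
[[15,8],[20,14],[21,16],[25,11],[43,8],[44,1],[48,0]]
[[14,7],[15,8],[20,14],[21,16],[25,11],[43,8],[44,1],[48,0]]
[[14,7],[15,8],[20,14],[21,16],[25,11],[43,8],[44,1],[48,0]]
[[14,7],[15,8],[20,14],[21,16],[25,11],[43,8],[44,1],[48,5],[50,0]]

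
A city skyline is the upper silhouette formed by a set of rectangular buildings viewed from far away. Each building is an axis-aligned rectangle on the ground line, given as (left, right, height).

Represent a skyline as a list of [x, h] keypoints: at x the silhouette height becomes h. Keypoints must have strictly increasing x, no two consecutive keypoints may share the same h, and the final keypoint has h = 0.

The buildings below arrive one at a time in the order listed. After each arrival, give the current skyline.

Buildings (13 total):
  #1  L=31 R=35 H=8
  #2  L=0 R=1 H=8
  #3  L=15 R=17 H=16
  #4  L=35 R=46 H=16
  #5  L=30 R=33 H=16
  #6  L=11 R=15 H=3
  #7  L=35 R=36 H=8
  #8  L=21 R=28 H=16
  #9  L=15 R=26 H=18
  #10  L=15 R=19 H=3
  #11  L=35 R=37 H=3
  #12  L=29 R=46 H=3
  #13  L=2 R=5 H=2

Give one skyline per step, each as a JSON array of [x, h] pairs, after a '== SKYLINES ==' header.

== SKYLINES ==
[[31,8],[35,0]]
[[0,8],[1,0],[31,8],[35,0]]
[[0,8],[1,0],[15,16],[17,0],[31,8],[35,0]]
[[0,8],[1,0],[15,16],[17,0],[31,8],[35,16],[46,0]]
[[0,8],[1,0],[15,16],[17,0],[30,16],[33,8],[35,16],[46,0]]
[[0,8],[1,0],[11,3],[15,16],[17,0],[30,16],[33,8],[35,16],[46,0]]
[[0,8],[1,0],[11,3],[15,16],[17,0],[30,16],[33,8],[35,16],[46,0]]
[[0,8],[1,0],[11,3],[15,16],[17,0],[21,16],[28,0],[30,16],[33,8],[35,16],[46,0]]
[[0,8],[1,0],[11,3],[15,18],[26,16],[28,0],[30,16],[33,8],[35,16],[46,0]]
[[0,8],[1,0],[11,3],[15,18],[26,16],[28,0],[30,16],[33,8],[35,16],[46,0]]
[[0,8],[1,0],[11,3],[15,18],[26,16],[28,0],[30,16],[33,8],[35,16],[46,0]]
[[0,8],[1,0],[11,3],[15,18],[26,16],[28,0],[29,3],[30,16],[33,8],[35,16],[46,0]]
[[0,8],[1,0],[2,2],[5,0],[11,3],[15,18],[26,16],[28,0],[29,3],[30,16],[33,8],[35,16],[46,0]]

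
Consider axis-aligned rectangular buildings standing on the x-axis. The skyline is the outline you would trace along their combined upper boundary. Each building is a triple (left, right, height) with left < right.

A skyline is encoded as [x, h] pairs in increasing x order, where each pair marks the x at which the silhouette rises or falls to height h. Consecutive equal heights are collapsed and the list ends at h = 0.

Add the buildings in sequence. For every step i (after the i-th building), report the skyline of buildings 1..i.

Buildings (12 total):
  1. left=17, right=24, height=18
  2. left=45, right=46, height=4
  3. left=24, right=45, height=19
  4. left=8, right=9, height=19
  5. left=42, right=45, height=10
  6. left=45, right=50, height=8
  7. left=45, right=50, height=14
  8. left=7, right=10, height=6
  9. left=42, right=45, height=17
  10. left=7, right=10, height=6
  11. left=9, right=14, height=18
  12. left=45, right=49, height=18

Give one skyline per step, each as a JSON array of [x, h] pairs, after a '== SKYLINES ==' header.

== SKYLINES ==
[[17,18],[24,0]]
[[17,18],[24,0],[45,4],[46,0]]
[[17,18],[24,19],[45,4],[46,0]]
[[8,19],[9,0],[17,18],[24,19],[45,4],[46,0]]
[[8,19],[9,0],[17,18],[24,19],[45,4],[46,0]]
[[8,19],[9,0],[17,18],[24,19],[45,8],[50,0]]
[[8,19],[9,0],[17,18],[24,19],[45,14],[50,0]]
[[7,6],[8,19],[9,6],[10,0],[17,18],[24,19],[45,14],[50,0]]
[[7,6],[8,19],[9,6],[10,0],[17,18],[24,19],[45,14],[50,0]]
[[7,6],[8,19],[9,6],[10,0],[17,18],[24,19],[45,14],[50,0]]
[[7,6],[8,19],[9,18],[14,0],[17,18],[24,19],[45,14],[50,0]]
[[7,6],[8,19],[9,18],[14,0],[17,18],[24,19],[45,18],[49,14],[50,0]]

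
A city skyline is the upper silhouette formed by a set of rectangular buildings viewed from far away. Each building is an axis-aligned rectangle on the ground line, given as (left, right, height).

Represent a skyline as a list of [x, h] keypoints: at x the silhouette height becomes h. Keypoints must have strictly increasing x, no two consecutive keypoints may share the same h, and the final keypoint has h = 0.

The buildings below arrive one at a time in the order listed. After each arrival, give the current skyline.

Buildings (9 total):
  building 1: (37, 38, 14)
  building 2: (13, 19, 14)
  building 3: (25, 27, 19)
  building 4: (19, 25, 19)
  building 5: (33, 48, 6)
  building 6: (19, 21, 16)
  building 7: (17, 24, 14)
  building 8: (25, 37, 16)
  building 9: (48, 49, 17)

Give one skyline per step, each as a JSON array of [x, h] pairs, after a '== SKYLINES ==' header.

== SKYLINES ==
[[37,14],[38,0]]
[[13,14],[19,0],[37,14],[38,0]]
[[13,14],[19,0],[25,19],[27,0],[37,14],[38,0]]
[[13,14],[19,19],[27,0],[37,14],[38,0]]
[[13,14],[19,19],[27,0],[33,6],[37,14],[38,6],[48,0]]
[[13,14],[19,19],[27,0],[33,6],[37,14],[38,6],[48,0]]
[[13,14],[19,19],[27,0],[33,6],[37,14],[38,6],[48,0]]
[[13,14],[19,19],[27,16],[37,14],[38,6],[48,0]]
[[13,14],[19,19],[27,16],[37,14],[38,6],[48,17],[49,0]]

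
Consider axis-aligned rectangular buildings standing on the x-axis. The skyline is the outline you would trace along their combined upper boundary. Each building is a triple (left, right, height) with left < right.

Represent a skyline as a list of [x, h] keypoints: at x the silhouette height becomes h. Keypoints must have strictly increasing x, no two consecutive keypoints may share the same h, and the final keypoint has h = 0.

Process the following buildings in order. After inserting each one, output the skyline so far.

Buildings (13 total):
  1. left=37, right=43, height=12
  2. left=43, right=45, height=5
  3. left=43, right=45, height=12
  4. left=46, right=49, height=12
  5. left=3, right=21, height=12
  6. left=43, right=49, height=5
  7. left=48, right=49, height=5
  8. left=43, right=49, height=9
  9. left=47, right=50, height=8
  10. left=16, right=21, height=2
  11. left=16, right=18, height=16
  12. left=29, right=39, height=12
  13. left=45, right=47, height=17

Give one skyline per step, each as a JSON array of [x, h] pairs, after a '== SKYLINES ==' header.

== SKYLINES ==
[[37,12],[43,0]]
[[37,12],[43,5],[45,0]]
[[37,12],[45,0]]
[[37,12],[45,0],[46,12],[49,0]]
[[3,12],[21,0],[37,12],[45,0],[46,12],[49,0]]
[[3,12],[21,0],[37,12],[45,5],[46,12],[49,0]]
[[3,12],[21,0],[37,12],[45,5],[46,12],[49,0]]
[[3,12],[21,0],[37,12],[45,9],[46,12],[49,0]]
[[3,12],[21,0],[37,12],[45,9],[46,12],[49,8],[50,0]]
[[3,12],[21,0],[37,12],[45,9],[46,12],[49,8],[50,0]]
[[3,12],[16,16],[18,12],[21,0],[37,12],[45,9],[46,12],[49,8],[50,0]]
[[3,12],[16,16],[18,12],[21,0],[29,12],[45,9],[46,12],[49,8],[50,0]]
[[3,12],[16,16],[18,12],[21,0],[29,12],[45,17],[47,12],[49,8],[50,0]]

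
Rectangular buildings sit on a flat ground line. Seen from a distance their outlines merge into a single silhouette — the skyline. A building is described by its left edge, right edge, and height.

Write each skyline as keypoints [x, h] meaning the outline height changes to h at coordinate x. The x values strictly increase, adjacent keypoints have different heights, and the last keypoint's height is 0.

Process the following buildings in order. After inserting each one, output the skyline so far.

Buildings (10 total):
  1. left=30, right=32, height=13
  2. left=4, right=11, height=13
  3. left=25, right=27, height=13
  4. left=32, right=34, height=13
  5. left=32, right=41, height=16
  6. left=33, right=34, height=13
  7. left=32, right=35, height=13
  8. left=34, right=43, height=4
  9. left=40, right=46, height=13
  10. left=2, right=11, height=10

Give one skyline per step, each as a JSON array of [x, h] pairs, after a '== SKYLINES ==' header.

== SKYLINES ==
[[30,13],[32,0]]
[[4,13],[11,0],[30,13],[32,0]]
[[4,13],[11,0],[25,13],[27,0],[30,13],[32,0]]
[[4,13],[11,0],[25,13],[27,0],[30,13],[34,0]]
[[4,13],[11,0],[25,13],[27,0],[30,13],[32,16],[41,0]]
[[4,13],[11,0],[25,13],[27,0],[30,13],[32,16],[41,0]]
[[4,13],[11,0],[25,13],[27,0],[30,13],[32,16],[41,0]]
[[4,13],[11,0],[25,13],[27,0],[30,13],[32,16],[41,4],[43,0]]
[[4,13],[11,0],[25,13],[27,0],[30,13],[32,16],[41,13],[46,0]]
[[2,10],[4,13],[11,0],[25,13],[27,0],[30,13],[32,16],[41,13],[46,0]]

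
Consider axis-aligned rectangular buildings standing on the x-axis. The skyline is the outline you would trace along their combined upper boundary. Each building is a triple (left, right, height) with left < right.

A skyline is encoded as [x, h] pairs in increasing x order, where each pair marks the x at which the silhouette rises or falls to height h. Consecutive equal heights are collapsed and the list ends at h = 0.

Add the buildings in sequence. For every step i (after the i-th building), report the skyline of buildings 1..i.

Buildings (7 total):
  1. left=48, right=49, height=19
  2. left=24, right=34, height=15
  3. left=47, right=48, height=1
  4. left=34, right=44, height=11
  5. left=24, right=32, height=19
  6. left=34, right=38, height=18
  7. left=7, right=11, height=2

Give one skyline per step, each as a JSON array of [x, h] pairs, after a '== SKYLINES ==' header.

== SKYLINES ==
[[48,19],[49,0]]
[[24,15],[34,0],[48,19],[49,0]]
[[24,15],[34,0],[47,1],[48,19],[49,0]]
[[24,15],[34,11],[44,0],[47,1],[48,19],[49,0]]
[[24,19],[32,15],[34,11],[44,0],[47,1],[48,19],[49,0]]
[[24,19],[32,15],[34,18],[38,11],[44,0],[47,1],[48,19],[49,0]]
[[7,2],[11,0],[24,19],[32,15],[34,18],[38,11],[44,0],[47,1],[48,19],[49,0]]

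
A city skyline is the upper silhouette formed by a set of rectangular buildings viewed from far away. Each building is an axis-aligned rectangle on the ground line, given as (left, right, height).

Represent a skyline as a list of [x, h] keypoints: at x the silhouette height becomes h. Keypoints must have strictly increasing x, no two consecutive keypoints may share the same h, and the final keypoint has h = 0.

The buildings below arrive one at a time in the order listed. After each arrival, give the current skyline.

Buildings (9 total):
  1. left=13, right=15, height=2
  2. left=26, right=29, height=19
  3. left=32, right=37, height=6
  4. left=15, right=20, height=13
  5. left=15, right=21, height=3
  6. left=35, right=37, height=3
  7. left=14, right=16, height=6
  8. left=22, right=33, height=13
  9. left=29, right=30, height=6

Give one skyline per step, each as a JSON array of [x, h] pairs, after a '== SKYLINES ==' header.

== SKYLINES ==
[[13,2],[15,0]]
[[13,2],[15,0],[26,19],[29,0]]
[[13,2],[15,0],[26,19],[29,0],[32,6],[37,0]]
[[13,2],[15,13],[20,0],[26,19],[29,0],[32,6],[37,0]]
[[13,2],[15,13],[20,3],[21,0],[26,19],[29,0],[32,6],[37,0]]
[[13,2],[15,13],[20,3],[21,0],[26,19],[29,0],[32,6],[37,0]]
[[13,2],[14,6],[15,13],[20,3],[21,0],[26,19],[29,0],[32,6],[37,0]]
[[13,2],[14,6],[15,13],[20,3],[21,0],[22,13],[26,19],[29,13],[33,6],[37,0]]
[[13,2],[14,6],[15,13],[20,3],[21,0],[22,13],[26,19],[29,13],[33,6],[37,0]]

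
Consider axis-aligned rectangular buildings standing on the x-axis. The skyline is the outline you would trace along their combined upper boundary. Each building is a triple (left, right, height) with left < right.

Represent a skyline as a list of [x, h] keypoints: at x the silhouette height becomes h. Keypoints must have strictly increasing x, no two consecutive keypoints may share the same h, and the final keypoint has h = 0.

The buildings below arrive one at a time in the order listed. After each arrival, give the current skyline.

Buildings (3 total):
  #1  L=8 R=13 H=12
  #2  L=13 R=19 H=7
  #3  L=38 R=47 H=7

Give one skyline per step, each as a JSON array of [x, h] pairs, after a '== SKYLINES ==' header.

== SKYLINES ==
[[8,12],[13,0]]
[[8,12],[13,7],[19,0]]
[[8,12],[13,7],[19,0],[38,7],[47,0]]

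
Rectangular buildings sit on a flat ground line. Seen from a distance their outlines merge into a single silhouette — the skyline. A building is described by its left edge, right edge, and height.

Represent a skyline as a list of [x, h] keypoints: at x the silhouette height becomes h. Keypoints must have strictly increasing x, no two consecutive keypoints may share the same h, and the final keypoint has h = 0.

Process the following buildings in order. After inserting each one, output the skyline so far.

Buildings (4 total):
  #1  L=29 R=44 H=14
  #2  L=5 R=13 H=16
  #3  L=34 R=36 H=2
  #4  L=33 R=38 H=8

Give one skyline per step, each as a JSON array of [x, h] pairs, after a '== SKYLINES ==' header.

== SKYLINES ==
[[29,14],[44,0]]
[[5,16],[13,0],[29,14],[44,0]]
[[5,16],[13,0],[29,14],[44,0]]
[[5,16],[13,0],[29,14],[44,0]]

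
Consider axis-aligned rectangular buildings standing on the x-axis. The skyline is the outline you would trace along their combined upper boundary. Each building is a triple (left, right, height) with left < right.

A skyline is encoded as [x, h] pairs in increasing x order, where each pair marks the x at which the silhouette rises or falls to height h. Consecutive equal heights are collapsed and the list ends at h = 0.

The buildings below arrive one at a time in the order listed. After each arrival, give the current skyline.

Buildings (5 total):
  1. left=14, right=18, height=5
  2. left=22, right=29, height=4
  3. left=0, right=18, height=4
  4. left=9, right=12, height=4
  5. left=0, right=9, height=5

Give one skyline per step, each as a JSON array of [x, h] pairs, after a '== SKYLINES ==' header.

== SKYLINES ==
[[14,5],[18,0]]
[[14,5],[18,0],[22,4],[29,0]]
[[0,4],[14,5],[18,0],[22,4],[29,0]]
[[0,4],[14,5],[18,0],[22,4],[29,0]]
[[0,5],[9,4],[14,5],[18,0],[22,4],[29,0]]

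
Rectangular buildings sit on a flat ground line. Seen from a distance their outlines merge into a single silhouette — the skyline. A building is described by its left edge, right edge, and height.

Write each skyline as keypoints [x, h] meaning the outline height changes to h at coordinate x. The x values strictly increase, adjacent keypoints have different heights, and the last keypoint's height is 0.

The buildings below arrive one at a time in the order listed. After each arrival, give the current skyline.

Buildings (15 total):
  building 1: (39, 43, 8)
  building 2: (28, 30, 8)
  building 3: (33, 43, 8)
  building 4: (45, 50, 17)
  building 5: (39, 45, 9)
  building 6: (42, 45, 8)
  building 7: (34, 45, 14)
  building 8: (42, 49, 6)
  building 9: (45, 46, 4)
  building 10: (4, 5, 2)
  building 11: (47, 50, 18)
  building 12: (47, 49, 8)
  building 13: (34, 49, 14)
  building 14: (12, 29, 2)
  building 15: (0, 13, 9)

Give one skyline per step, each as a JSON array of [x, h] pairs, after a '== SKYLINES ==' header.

== SKYLINES ==
[[39,8],[43,0]]
[[28,8],[30,0],[39,8],[43,0]]
[[28,8],[30,0],[33,8],[43,0]]
[[28,8],[30,0],[33,8],[43,0],[45,17],[50,0]]
[[28,8],[30,0],[33,8],[39,9],[45,17],[50,0]]
[[28,8],[30,0],[33,8],[39,9],[45,17],[50,0]]
[[28,8],[30,0],[33,8],[34,14],[45,17],[50,0]]
[[28,8],[30,0],[33,8],[34,14],[45,17],[50,0]]
[[28,8],[30,0],[33,8],[34,14],[45,17],[50,0]]
[[4,2],[5,0],[28,8],[30,0],[33,8],[34,14],[45,17],[50,0]]
[[4,2],[5,0],[28,8],[30,0],[33,8],[34,14],[45,17],[47,18],[50,0]]
[[4,2],[5,0],[28,8],[30,0],[33,8],[34,14],[45,17],[47,18],[50,0]]
[[4,2],[5,0],[28,8],[30,0],[33,8],[34,14],[45,17],[47,18],[50,0]]
[[4,2],[5,0],[12,2],[28,8],[30,0],[33,8],[34,14],[45,17],[47,18],[50,0]]
[[0,9],[13,2],[28,8],[30,0],[33,8],[34,14],[45,17],[47,18],[50,0]]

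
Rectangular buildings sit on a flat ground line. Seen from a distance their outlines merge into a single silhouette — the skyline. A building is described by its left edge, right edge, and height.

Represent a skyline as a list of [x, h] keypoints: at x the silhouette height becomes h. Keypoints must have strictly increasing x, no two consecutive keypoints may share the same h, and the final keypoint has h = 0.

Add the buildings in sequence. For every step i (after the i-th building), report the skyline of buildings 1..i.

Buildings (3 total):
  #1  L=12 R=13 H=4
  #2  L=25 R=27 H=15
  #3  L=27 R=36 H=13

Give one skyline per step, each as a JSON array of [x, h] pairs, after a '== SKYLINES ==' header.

== SKYLINES ==
[[12,4],[13,0]]
[[12,4],[13,0],[25,15],[27,0]]
[[12,4],[13,0],[25,15],[27,13],[36,0]]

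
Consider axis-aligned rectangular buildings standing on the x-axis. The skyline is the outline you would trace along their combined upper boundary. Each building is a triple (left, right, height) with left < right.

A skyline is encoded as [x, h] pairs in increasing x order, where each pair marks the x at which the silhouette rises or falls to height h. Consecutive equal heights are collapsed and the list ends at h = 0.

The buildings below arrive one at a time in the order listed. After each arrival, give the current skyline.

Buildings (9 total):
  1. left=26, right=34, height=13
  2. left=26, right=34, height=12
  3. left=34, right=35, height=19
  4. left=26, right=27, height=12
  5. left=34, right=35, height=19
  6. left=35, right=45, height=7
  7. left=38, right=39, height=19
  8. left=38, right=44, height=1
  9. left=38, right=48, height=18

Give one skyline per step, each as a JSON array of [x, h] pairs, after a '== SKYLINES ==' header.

== SKYLINES ==
[[26,13],[34,0]]
[[26,13],[34,0]]
[[26,13],[34,19],[35,0]]
[[26,13],[34,19],[35,0]]
[[26,13],[34,19],[35,0]]
[[26,13],[34,19],[35,7],[45,0]]
[[26,13],[34,19],[35,7],[38,19],[39,7],[45,0]]
[[26,13],[34,19],[35,7],[38,19],[39,7],[45,0]]
[[26,13],[34,19],[35,7],[38,19],[39,18],[48,0]]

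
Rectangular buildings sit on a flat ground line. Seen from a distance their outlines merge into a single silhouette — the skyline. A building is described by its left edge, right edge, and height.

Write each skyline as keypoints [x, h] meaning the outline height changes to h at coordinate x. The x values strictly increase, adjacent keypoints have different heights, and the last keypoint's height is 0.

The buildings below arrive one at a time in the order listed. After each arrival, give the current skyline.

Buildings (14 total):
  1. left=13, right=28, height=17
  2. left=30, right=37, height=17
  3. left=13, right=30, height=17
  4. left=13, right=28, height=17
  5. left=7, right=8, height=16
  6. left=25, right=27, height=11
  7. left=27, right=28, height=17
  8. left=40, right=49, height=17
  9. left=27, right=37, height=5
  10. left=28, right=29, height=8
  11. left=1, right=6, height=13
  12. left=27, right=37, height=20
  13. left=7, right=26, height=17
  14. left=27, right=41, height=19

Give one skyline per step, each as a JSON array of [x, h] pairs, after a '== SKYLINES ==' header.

== SKYLINES ==
[[13,17],[28,0]]
[[13,17],[28,0],[30,17],[37,0]]
[[13,17],[37,0]]
[[13,17],[37,0]]
[[7,16],[8,0],[13,17],[37,0]]
[[7,16],[8,0],[13,17],[37,0]]
[[7,16],[8,0],[13,17],[37,0]]
[[7,16],[8,0],[13,17],[37,0],[40,17],[49,0]]
[[7,16],[8,0],[13,17],[37,0],[40,17],[49,0]]
[[7,16],[8,0],[13,17],[37,0],[40,17],[49,0]]
[[1,13],[6,0],[7,16],[8,0],[13,17],[37,0],[40,17],[49,0]]
[[1,13],[6,0],[7,16],[8,0],[13,17],[27,20],[37,0],[40,17],[49,0]]
[[1,13],[6,0],[7,17],[27,20],[37,0],[40,17],[49,0]]
[[1,13],[6,0],[7,17],[27,20],[37,19],[41,17],[49,0]]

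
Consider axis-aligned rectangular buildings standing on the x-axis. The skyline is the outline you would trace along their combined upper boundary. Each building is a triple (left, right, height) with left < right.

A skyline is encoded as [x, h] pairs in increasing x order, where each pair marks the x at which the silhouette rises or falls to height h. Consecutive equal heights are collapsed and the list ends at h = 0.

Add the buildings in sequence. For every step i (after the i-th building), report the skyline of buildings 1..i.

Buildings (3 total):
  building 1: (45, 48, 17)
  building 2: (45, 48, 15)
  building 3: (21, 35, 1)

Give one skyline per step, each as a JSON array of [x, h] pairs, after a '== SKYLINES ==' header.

== SKYLINES ==
[[45,17],[48,0]]
[[45,17],[48,0]]
[[21,1],[35,0],[45,17],[48,0]]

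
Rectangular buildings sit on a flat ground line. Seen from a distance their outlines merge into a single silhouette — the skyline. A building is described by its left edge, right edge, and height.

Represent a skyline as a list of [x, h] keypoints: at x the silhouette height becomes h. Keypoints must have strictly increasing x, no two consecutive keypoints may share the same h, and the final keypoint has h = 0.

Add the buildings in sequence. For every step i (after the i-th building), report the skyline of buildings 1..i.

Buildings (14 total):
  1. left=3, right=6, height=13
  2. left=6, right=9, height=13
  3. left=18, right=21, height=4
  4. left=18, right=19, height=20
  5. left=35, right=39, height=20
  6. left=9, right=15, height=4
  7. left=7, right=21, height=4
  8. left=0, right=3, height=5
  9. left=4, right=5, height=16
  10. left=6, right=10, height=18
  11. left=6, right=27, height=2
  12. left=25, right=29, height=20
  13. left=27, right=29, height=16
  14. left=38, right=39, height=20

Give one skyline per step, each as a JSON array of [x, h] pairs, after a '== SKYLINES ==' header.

== SKYLINES ==
[[3,13],[6,0]]
[[3,13],[9,0]]
[[3,13],[9,0],[18,4],[21,0]]
[[3,13],[9,0],[18,20],[19,4],[21,0]]
[[3,13],[9,0],[18,20],[19,4],[21,0],[35,20],[39,0]]
[[3,13],[9,4],[15,0],[18,20],[19,4],[21,0],[35,20],[39,0]]
[[3,13],[9,4],[18,20],[19,4],[21,0],[35,20],[39,0]]
[[0,5],[3,13],[9,4],[18,20],[19,4],[21,0],[35,20],[39,0]]
[[0,5],[3,13],[4,16],[5,13],[9,4],[18,20],[19,4],[21,0],[35,20],[39,0]]
[[0,5],[3,13],[4,16],[5,13],[6,18],[10,4],[18,20],[19,4],[21,0],[35,20],[39,0]]
[[0,5],[3,13],[4,16],[5,13],[6,18],[10,4],[18,20],[19,4],[21,2],[27,0],[35,20],[39,0]]
[[0,5],[3,13],[4,16],[5,13],[6,18],[10,4],[18,20],[19,4],[21,2],[25,20],[29,0],[35,20],[39,0]]
[[0,5],[3,13],[4,16],[5,13],[6,18],[10,4],[18,20],[19,4],[21,2],[25,20],[29,0],[35,20],[39,0]]
[[0,5],[3,13],[4,16],[5,13],[6,18],[10,4],[18,20],[19,4],[21,2],[25,20],[29,0],[35,20],[39,0]]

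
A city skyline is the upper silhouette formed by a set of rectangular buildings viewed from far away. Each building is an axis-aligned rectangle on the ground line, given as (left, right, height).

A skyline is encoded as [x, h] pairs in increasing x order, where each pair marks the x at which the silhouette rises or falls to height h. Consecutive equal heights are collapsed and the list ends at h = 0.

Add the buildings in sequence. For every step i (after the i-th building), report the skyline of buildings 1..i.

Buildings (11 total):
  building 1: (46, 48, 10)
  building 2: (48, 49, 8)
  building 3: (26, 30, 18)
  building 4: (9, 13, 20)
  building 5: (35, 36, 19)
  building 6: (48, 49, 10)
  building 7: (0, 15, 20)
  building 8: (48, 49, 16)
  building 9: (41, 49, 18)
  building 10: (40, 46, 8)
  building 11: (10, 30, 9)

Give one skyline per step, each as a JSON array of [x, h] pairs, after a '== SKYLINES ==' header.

== SKYLINES ==
[[46,10],[48,0]]
[[46,10],[48,8],[49,0]]
[[26,18],[30,0],[46,10],[48,8],[49,0]]
[[9,20],[13,0],[26,18],[30,0],[46,10],[48,8],[49,0]]
[[9,20],[13,0],[26,18],[30,0],[35,19],[36,0],[46,10],[48,8],[49,0]]
[[9,20],[13,0],[26,18],[30,0],[35,19],[36,0],[46,10],[49,0]]
[[0,20],[15,0],[26,18],[30,0],[35,19],[36,0],[46,10],[49,0]]
[[0,20],[15,0],[26,18],[30,0],[35,19],[36,0],[46,10],[48,16],[49,0]]
[[0,20],[15,0],[26,18],[30,0],[35,19],[36,0],[41,18],[49,0]]
[[0,20],[15,0],[26,18],[30,0],[35,19],[36,0],[40,8],[41,18],[49,0]]
[[0,20],[15,9],[26,18],[30,0],[35,19],[36,0],[40,8],[41,18],[49,0]]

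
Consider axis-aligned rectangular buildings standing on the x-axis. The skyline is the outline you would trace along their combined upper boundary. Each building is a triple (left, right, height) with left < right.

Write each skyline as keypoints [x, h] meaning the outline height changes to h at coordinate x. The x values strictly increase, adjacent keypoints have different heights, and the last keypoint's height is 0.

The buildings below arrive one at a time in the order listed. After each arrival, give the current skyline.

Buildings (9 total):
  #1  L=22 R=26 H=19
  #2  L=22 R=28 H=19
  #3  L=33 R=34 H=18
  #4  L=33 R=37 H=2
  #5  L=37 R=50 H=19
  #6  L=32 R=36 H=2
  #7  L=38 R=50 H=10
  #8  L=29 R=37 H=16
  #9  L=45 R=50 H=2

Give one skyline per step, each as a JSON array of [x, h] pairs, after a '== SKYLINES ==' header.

== SKYLINES ==
[[22,19],[26,0]]
[[22,19],[28,0]]
[[22,19],[28,0],[33,18],[34,0]]
[[22,19],[28,0],[33,18],[34,2],[37,0]]
[[22,19],[28,0],[33,18],[34,2],[37,19],[50,0]]
[[22,19],[28,0],[32,2],[33,18],[34,2],[37,19],[50,0]]
[[22,19],[28,0],[32,2],[33,18],[34,2],[37,19],[50,0]]
[[22,19],[28,0],[29,16],[33,18],[34,16],[37,19],[50,0]]
[[22,19],[28,0],[29,16],[33,18],[34,16],[37,19],[50,0]]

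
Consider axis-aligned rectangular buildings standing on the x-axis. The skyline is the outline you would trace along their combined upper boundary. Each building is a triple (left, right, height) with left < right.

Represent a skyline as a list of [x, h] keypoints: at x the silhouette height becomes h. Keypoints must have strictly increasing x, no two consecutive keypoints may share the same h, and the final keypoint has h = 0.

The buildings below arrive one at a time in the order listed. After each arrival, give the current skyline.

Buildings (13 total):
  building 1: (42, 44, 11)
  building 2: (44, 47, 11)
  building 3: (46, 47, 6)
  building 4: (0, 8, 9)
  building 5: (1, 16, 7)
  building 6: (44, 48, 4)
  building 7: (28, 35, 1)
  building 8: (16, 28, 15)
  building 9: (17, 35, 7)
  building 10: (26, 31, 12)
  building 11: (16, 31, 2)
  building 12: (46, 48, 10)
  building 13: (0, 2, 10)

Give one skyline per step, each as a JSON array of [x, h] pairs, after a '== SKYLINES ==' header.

== SKYLINES ==
[[42,11],[44,0]]
[[42,11],[47,0]]
[[42,11],[47,0]]
[[0,9],[8,0],[42,11],[47,0]]
[[0,9],[8,7],[16,0],[42,11],[47,0]]
[[0,9],[8,7],[16,0],[42,11],[47,4],[48,0]]
[[0,9],[8,7],[16,0],[28,1],[35,0],[42,11],[47,4],[48,0]]
[[0,9],[8,7],[16,15],[28,1],[35,0],[42,11],[47,4],[48,0]]
[[0,9],[8,7],[16,15],[28,7],[35,0],[42,11],[47,4],[48,0]]
[[0,9],[8,7],[16,15],[28,12],[31,7],[35,0],[42,11],[47,4],[48,0]]
[[0,9],[8,7],[16,15],[28,12],[31,7],[35,0],[42,11],[47,4],[48,0]]
[[0,9],[8,7],[16,15],[28,12],[31,7],[35,0],[42,11],[47,10],[48,0]]
[[0,10],[2,9],[8,7],[16,15],[28,12],[31,7],[35,0],[42,11],[47,10],[48,0]]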